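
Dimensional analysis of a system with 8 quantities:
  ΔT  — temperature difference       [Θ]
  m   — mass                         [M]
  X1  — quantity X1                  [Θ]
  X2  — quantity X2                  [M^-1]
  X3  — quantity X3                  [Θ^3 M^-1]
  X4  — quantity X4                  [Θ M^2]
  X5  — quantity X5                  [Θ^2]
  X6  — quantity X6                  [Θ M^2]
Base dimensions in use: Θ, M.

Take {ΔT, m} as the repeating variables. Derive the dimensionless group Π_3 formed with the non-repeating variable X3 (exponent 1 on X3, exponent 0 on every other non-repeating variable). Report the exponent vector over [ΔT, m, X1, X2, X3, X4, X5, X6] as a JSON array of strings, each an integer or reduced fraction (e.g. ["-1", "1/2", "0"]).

["-3", "1", "0", "0", "1", "0", "0", "0"]

Write exponents as rows Θ,M / cols ΔT,m,X1,X2,X3,X4,X5,X6:
  Θ: [ 1  0  1  0  3  1  2  1]
  M: [ 0  1  0 -1 -1  2  0  2]
Row reduction gives pivot columns ΔT,m; rank = 2
Pivot set = {ΔT,m}, free = {X1,X2,X3,X4,X5,X6}
RREF:
  r0: [   1    0    1    0    3    1    2    1]
  r1: [   0    1    0   -1   -1    2    0    2]
Fix exponent of X3 at 1, X1 at 0, X2 at 0, X4 at 0, X5 at 0, X6 at 0; solve each RREF row for its pivot's exponent:
  r0: exp(ΔT) + (3)·1 = 0 ⇒ exp(ΔT) = -3
  r1: exp(m) + (-1)·1 = 0 ⇒ exp(m) = 1
Π_3 = ΔT^-3 · m · X3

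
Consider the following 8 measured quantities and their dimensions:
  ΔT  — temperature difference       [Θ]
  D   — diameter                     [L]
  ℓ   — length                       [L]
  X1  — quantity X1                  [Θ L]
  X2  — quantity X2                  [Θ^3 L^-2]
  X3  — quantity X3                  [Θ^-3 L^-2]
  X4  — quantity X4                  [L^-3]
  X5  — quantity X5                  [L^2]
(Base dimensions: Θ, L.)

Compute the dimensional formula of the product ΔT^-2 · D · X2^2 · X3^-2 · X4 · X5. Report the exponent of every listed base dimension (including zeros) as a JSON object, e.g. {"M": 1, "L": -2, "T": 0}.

Write exponents as rows Θ,L / cols ΔT,D,ℓ,X1,X2,X3,X4,X5:
  Θ: [ 1  0  0  1  3 -3  0  0]
  L: [ 0  1  1  1 -2 -2 -3  2]
  [Θ]: (-2)·1+(1)·0+(2)·3+(-2)·-3+(1)·0+(1)·0 = 10
  [L]: (-2)·0+(1)·1+(2)·-2+(-2)·-2+(1)·-3+(1)·2 = 0
⇒ Θ^10

{"Θ": 10, "L": 0}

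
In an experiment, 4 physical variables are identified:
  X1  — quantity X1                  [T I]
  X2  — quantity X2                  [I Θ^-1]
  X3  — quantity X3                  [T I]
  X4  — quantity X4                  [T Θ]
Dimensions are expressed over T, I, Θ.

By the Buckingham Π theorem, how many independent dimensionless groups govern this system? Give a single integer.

Exponent matrix [T,I,Θ] × [X1,X2,X3,X4]:
  T: [ 1  0  1  1]
  I: [ 1  1  1  0]
  Θ: [ 0 -1  0  1]
Row reduction gives pivot columns X1,X2; rank = 2
Π count = n − r = 4 − 2 = 2

2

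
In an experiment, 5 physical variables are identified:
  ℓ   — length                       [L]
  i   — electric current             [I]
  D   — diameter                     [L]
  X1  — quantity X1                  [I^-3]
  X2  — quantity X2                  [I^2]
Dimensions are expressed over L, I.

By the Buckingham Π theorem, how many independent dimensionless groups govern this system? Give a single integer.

Write exponents as rows L,I / cols ℓ,i,D,X1,X2:
  L: [ 1  0  1  0  0]
  I: [ 0  1  0 -3  2]
Row reduction gives pivot columns ℓ,i; rank = 2
5 vars − rank 2 = 3 Π groups

3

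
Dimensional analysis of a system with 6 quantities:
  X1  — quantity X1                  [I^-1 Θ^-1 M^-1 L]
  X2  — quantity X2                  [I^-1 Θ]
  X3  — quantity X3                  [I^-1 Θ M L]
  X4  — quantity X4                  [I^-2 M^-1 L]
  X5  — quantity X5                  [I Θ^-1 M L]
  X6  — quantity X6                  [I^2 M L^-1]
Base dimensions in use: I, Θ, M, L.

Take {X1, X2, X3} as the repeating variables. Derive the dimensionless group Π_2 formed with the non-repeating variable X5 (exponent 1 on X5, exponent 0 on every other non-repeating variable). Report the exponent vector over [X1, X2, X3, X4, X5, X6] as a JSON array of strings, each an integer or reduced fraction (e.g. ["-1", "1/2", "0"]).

["0", "2", "-1", "0", "1", "0"]

Write exponents as rows I,Θ,M,L / cols X1,X2,X3,X4,X5,X6:
  I: [-1 -1 -1 -2  1  2]
  Θ: [-1  1  1  0 -1  0]
  M: [-1  0  1 -1  1  1]
  L: [ 1  0  1  1  1 -1]
Echelon form has 3 nonzero rows (pivots: X1,X2,X3)
Repeat: X1,X2,X3; free: X4,X5,X6
RREF:
  r0: [   1    0    0    1    0   -1]
  r1: [   0    1    0    1   -2   -1]
  r2: [   0    0    1    0    1    0]
  r3: [   0    0    0    0    0    0]
Fix exponent of X5 at 1, X4 at 0, X6 at 0; solve each RREF row for its pivot's exponent:
  r0: exp(X1) + (0)·1 = 0 ⇒ exp(X1) = 0
  r1: exp(X2) + (-2)·1 = 0 ⇒ exp(X2) = 2
  r2: exp(X3) + (1)·1 = 0 ⇒ exp(X3) = -1
Π_2 = X2^2 · X3^-1 · X5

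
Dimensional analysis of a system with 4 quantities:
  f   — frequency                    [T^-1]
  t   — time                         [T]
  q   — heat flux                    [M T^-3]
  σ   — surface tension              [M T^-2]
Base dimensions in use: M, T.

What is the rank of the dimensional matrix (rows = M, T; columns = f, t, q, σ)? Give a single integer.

2

Write exponents as rows M,T / cols f,t,q,σ:
  M: [ 0  0  1  1]
  T: [-1  1 -3 -2]
Row reduction gives pivot columns f,q; rank = 2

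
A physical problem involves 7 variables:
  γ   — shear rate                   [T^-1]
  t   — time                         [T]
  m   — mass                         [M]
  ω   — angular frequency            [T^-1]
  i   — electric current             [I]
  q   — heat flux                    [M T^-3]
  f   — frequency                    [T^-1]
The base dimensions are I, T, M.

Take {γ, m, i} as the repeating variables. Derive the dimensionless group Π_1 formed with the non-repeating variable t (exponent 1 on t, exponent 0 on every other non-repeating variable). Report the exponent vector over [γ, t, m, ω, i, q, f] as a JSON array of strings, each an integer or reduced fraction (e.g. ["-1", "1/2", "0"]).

["1", "1", "0", "0", "0", "0", "0"]

Dimensional matrix (I×T×M by γ×t×m×ω×i×q×f):
  I: [ 0  0  0  0  1  0  0]
  T: [-1  1  0 -1  0 -3 -1]
  M: [ 0  0  1  0  0  1  0]
Echelon form has 3 nonzero rows (pivots: γ,m,i)
Repeat: γ,m,i; free: t,ω,q,f
RREF:
  r0: [   1   -1    0    1    0    3    1]
  r1: [   0    0    1    0    0    1    0]
  r2: [   0    0    0    0    1    0    0]
Fix exponent of t at 1, ω at 0, q at 0, f at 0; solve each RREF row for its pivot's exponent:
  r0: exp(γ) + (-1)·1 = 0 ⇒ exp(γ) = 1
  r1: exp(m) + (0)·1 = 0 ⇒ exp(m) = 0
  r2: exp(i) + (0)·1 = 0 ⇒ exp(i) = 0
Π_1 = γ · t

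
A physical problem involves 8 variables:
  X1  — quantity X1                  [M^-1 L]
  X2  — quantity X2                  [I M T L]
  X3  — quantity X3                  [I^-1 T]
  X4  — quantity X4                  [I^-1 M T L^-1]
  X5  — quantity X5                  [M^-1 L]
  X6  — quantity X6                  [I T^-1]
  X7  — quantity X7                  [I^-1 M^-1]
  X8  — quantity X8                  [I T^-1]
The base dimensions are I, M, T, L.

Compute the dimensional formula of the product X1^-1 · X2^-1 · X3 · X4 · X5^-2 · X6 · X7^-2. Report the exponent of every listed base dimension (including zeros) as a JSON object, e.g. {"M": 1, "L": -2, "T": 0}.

{"I": 0, "M": 5, "T": 0, "L": -5}

Exponent matrix [I,M,T,L] × [X1,X2,X3,X4,X5,X6,X7,X8]:
  I: [ 0  1 -1 -1  0  1 -1  1]
  M: [-1  1  0  1 -1  0 -1  0]
  T: [ 0  1  1  1  0 -1  0 -1]
  L: [ 1  1  0 -1  1  0  0  0]
  [I]: (-1)·0+(-1)·1+(1)·-1+(1)·-1+(-2)·0+(1)·1+(-2)·-1 = 0
  [M]: (-1)·-1+(-1)·1+(1)·0+(1)·1+(-2)·-1+(1)·0+(-2)·-1 = 5
  [T]: (-1)·0+(-1)·1+(1)·1+(1)·1+(-2)·0+(1)·-1+(-2)·0 = 0
  [L]: (-1)·1+(-1)·1+(1)·0+(1)·-1+(-2)·1+(1)·0+(-2)·0 = -5
⇒ M^5 L^-5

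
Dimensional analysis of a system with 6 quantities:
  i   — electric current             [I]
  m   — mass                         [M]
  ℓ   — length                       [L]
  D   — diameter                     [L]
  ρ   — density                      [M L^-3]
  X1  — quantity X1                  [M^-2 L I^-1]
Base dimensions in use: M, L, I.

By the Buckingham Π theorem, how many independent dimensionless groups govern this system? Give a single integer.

3

Dimensional matrix (M×L×I by i×m×ℓ×D×ρ×X1):
  M: [ 0  1  0  0  1 -2]
  L: [ 0  0  1  1 -3  1]
  I: [ 1  0  0  0  0 -1]
RREF → pivots at {i,m,ℓ} ⇒ r = 3
n=6, r=3 ⇒ 3 dimensionless groups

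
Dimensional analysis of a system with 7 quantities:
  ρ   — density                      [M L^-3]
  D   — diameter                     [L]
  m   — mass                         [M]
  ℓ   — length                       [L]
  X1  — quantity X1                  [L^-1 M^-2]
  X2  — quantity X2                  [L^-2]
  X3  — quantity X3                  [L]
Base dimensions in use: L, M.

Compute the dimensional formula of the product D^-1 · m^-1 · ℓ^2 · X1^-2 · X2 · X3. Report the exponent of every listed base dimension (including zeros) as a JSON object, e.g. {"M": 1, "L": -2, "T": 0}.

Write exponents as rows L,M / cols ρ,D,m,ℓ,X1,X2,X3:
  L: [-3  1  0  1 -1 -2  1]
  M: [ 1  0  1  0 -2  0  0]
  [L]: (-1)·1+(-1)·0+(2)·1+(-2)·-1+(1)·-2+(1)·1 = 2
  [M]: (-1)·0+(-1)·1+(2)·0+(-2)·-2+(1)·0+(1)·0 = 3
⇒ L^2 M^3

{"L": 2, "M": 3}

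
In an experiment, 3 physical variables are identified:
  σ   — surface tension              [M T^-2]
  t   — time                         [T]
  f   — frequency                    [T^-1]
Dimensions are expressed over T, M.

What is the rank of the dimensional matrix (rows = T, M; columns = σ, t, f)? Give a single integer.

2

Write exponents as rows T,M / cols σ,t,f:
  T: [-2  1 -1]
  M: [ 1  0  0]
RREF → pivots at {σ,t} ⇒ r = 2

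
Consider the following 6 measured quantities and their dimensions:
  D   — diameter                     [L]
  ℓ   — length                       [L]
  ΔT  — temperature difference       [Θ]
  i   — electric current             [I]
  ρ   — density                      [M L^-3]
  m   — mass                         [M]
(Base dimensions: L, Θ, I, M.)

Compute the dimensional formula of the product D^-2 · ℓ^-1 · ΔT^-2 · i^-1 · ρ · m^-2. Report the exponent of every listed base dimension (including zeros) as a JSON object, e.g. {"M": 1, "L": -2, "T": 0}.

Write exponents as rows L,Θ,I,M / cols D,ℓ,ΔT,i,ρ,m:
  L: [ 1  1  0  0 -3  0]
  Θ: [ 0  0  1  0  0  0]
  I: [ 0  0  0  1  0  0]
  M: [ 0  0  0  0  1  1]
  [L]: (-2)·1+(-1)·1+(-2)·0+(-1)·0+(1)·-3+(-2)·0 = -6
  [Θ]: (-2)·0+(-1)·0+(-2)·1+(-1)·0+(1)·0+(-2)·0 = -2
  [I]: (-2)·0+(-1)·0+(-2)·0+(-1)·1+(1)·0+(-2)·0 = -1
  [M]: (-2)·0+(-1)·0+(-2)·0+(-1)·0+(1)·1+(-2)·1 = -1
⇒ L^-6 Θ^-2 I^-1 M^-1

{"L": -6, "Θ": -2, "I": -1, "M": -1}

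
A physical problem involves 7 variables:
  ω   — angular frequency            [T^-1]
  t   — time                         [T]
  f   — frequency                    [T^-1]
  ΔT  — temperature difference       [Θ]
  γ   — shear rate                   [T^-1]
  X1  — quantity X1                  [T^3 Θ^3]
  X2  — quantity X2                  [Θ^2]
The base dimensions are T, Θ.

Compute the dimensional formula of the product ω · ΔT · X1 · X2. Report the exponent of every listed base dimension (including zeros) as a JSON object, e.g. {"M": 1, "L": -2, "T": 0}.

Dimensional matrix (T×Θ by ω×t×f×ΔT×γ×X1×X2):
  T: [-1  1 -1  0 -1  3  0]
  Θ: [ 0  0  0  1  0  3  2]
  [T]: (1)·-1+(1)·0+(1)·3+(1)·0 = 2
  [Θ]: (1)·0+(1)·1+(1)·3+(1)·2 = 6
⇒ T^2 Θ^6

{"T": 2, "Θ": 6}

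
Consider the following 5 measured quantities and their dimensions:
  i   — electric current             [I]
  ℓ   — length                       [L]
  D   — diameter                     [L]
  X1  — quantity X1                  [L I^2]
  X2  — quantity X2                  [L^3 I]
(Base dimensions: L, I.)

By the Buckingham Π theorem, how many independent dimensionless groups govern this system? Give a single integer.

Dimensional matrix (L×I by i×ℓ×D×X1×X2):
  L: [ 0  1  1  1  3]
  I: [ 1  0  0  2  1]
RREF → pivots at {i,ℓ} ⇒ r = 2
n=5, r=2 ⇒ 3 dimensionless groups

3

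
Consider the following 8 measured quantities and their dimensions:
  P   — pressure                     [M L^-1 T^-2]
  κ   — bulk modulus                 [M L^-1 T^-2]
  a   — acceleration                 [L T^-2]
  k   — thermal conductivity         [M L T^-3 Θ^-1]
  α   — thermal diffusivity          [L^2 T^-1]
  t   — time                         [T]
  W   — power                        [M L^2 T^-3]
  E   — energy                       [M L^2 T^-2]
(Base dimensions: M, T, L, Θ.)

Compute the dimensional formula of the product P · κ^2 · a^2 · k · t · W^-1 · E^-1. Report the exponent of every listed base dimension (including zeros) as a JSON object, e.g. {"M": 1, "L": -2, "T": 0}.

{"M": 2, "T": -7, "L": -4, "Θ": -1}

Dimensional matrix (M×T×L×Θ by P×κ×a×k×α×t×W×E):
  M: [ 1  1  0  1  0  0  1  1]
  T: [-2 -2 -2 -3 -1  1 -3 -2]
  L: [-1 -1  1  1  2  0  2  2]
  Θ: [ 0  0  0 -1  0  0  0  0]
  [M]: (1)·1+(2)·1+(2)·0+(1)·1+(1)·0+(-1)·1+(-1)·1 = 2
  [T]: (1)·-2+(2)·-2+(2)·-2+(1)·-3+(1)·1+(-1)·-3+(-1)·-2 = -7
  [L]: (1)·-1+(2)·-1+(2)·1+(1)·1+(1)·0+(-1)·2+(-1)·2 = -4
  [Θ]: (1)·0+(2)·0+(2)·0+(1)·-1+(1)·0+(-1)·0+(-1)·0 = -1
⇒ M^2 T^-7 L^-4 Θ^-1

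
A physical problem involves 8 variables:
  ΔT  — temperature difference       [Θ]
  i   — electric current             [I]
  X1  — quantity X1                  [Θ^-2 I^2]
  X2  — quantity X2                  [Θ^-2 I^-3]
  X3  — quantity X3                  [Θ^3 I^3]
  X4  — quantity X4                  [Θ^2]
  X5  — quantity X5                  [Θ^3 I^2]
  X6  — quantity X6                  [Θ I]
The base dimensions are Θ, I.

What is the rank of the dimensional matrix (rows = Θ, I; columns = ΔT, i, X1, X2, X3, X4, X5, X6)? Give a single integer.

Dimensional matrix (Θ×I by ΔT×i×X1×X2×X3×X4×X5×X6):
  Θ: [ 1  0 -2 -2  3  2  3  1]
  I: [ 0  1  2 -3  3  0  2  1]
RREF → pivots at {ΔT,i} ⇒ r = 2

2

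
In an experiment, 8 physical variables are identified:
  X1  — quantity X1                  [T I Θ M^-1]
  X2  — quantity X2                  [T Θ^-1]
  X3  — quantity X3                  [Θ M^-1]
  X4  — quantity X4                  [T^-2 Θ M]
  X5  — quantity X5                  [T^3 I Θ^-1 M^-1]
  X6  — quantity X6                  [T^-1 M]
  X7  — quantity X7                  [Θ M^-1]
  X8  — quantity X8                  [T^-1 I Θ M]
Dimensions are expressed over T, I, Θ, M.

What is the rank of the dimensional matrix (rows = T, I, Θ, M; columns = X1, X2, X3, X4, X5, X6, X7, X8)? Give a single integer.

Exponent matrix [T,I,Θ,M] × [X1,X2,X3,X4,X5,X6,X7,X8]:
  T: [ 1  1  0 -2  3 -1  0 -1]
  I: [ 1  0  0  0  1  0  0  1]
  Θ: [ 1 -1  1  1 -1  0  1  1]
  M: [-1  0 -1  1 -1  1 -1  1]
RREF → pivots at {X1,X2,X3} ⇒ r = 3

3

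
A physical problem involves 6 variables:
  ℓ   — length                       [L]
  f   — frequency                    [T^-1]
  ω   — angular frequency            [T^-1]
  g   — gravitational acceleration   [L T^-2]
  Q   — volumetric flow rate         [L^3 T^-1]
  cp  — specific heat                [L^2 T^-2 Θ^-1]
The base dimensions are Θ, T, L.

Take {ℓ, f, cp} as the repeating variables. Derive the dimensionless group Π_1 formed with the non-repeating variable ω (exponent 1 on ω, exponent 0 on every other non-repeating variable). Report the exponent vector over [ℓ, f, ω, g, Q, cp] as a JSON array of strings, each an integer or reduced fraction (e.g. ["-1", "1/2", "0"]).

Write exponents as rows Θ,T,L / cols ℓ,f,ω,g,Q,cp:
  Θ: [ 0  0  0  0  0 -1]
  T: [ 0 -1 -1 -2 -1 -2]
  L: [ 1  0  0  1  3  2]
Row reduction gives pivot columns ℓ,f,cp; rank = 3
Repeat: ℓ,f,cp; free: ω,g,Q
RREF:
  r0: [   1    0    0    1    3    0]
  r1: [   0    1    1    2    1    0]
  r2: [   0    0    0    0    0    1]
Fix exponent of ω at 1, g at 0, Q at 0; solve each RREF row for its pivot's exponent:
  r0: exp(ℓ) + (0)·1 = 0 ⇒ exp(ℓ) = 0
  r1: exp(f) + (1)·1 = 0 ⇒ exp(f) = -1
  r2: exp(cp) + (0)·1 = 0 ⇒ exp(cp) = 0
Π_1 = f^-1 · ω

["0", "-1", "1", "0", "0", "0"]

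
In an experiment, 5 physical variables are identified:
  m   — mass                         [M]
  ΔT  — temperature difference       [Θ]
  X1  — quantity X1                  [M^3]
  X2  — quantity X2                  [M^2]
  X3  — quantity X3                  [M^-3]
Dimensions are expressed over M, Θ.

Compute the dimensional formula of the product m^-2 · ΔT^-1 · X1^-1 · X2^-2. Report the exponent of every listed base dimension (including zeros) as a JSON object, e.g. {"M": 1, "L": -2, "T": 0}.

{"M": -9, "Θ": -1}

Dimensional matrix (M×Θ by m×ΔT×X1×X2×X3):
  M: [ 1  0  3  2 -3]
  Θ: [ 0  1  0  0  0]
  [M]: (-2)·1+(-1)·0+(-1)·3+(-2)·2 = -9
  [Θ]: (-2)·0+(-1)·1+(-1)·0+(-2)·0 = -1
⇒ M^-9 Θ^-1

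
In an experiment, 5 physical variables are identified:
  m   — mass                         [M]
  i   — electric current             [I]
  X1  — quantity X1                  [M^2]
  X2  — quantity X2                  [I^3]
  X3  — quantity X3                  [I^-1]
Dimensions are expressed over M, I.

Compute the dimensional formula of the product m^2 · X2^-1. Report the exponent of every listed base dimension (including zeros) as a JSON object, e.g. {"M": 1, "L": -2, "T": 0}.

{"M": 2, "I": -3}

Dimensional matrix (M×I by m×i×X1×X2×X3):
  M: [ 1  0  2  0  0]
  I: [ 0  1  0  3 -1]
  [M]: (2)·1+(-1)·0 = 2
  [I]: (2)·0+(-1)·3 = -3
⇒ M^2 I^-3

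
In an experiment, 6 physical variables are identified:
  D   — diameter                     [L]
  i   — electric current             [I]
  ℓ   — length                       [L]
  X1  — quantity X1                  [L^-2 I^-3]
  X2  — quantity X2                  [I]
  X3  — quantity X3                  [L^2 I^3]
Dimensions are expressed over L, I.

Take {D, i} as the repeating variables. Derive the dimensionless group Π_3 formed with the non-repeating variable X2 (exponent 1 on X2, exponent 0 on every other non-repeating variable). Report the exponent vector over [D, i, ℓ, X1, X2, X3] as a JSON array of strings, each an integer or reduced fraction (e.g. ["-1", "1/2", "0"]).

Dimensional matrix (L×I by D×i×ℓ×X1×X2×X3):
  L: [ 1  0  1 -2  0  2]
  I: [ 0  1  0 -3  1  3]
Echelon form has 2 nonzero rows (pivots: D,i)
Pivot set = {D,i}, free = {ℓ,X1,X2,X3}
RREF:
  r0: [   1    0    1   -2    0    2]
  r1: [   0    1    0   -3    1    3]
Fix exponent of X2 at 1, ℓ at 0, X1 at 0, X3 at 0; solve each RREF row for its pivot's exponent:
  r0: exp(D) + (0)·1 = 0 ⇒ exp(D) = 0
  r1: exp(i) + (1)·1 = 0 ⇒ exp(i) = -1
Π_3 = i^-1 · X2

["0", "-1", "0", "0", "1", "0"]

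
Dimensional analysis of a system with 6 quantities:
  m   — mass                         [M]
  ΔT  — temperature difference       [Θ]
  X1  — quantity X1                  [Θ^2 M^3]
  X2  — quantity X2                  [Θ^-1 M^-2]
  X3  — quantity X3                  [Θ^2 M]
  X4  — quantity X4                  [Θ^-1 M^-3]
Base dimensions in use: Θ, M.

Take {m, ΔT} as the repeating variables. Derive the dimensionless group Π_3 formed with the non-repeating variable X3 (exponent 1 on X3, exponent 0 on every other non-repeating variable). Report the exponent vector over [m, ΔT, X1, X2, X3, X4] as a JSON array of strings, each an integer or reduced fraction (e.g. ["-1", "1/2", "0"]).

Exponent matrix [Θ,M] × [m,ΔT,X1,X2,X3,X4]:
  Θ: [ 0  1  2 -1  2 -1]
  M: [ 1  0  3 -2  1 -3]
Echelon form has 2 nonzero rows (pivots: m,ΔT)
Repeat: m,ΔT; free: X1,X2,X3,X4
RREF:
  r0: [   1    0    3   -2    1   -3]
  r1: [   0    1    2   -1    2   -1]
Fix exponent of X3 at 1, X1 at 0, X2 at 0, X4 at 0; solve each RREF row for its pivot's exponent:
  r0: exp(m) + (1)·1 = 0 ⇒ exp(m) = -1
  r1: exp(ΔT) + (2)·1 = 0 ⇒ exp(ΔT) = -2
Π_3 = m^-1 · ΔT^-2 · X3

["-1", "-2", "0", "0", "1", "0"]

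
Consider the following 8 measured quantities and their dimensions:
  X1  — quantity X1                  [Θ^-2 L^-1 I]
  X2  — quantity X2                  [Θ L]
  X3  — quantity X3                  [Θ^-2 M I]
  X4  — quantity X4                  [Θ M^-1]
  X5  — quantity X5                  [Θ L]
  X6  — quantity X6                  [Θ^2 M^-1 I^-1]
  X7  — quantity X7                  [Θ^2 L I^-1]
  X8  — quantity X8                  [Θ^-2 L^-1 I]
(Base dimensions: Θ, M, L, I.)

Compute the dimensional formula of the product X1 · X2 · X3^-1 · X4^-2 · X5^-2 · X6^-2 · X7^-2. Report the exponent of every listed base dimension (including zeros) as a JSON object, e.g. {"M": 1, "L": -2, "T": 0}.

{"Θ": -11, "M": 3, "L": -4, "I": 4}

Dimensional matrix (Θ×M×L×I by X1×X2×X3×X4×X5×X6×X7×X8):
  Θ: [-2  1 -2  1  1  2  2 -2]
  M: [ 0  0  1 -1  0 -1  0  0]
  L: [-1  1  0  0  1  0  1 -1]
  I: [ 1  0  1  0  0 -1 -1  1]
  [Θ]: (1)·-2+(1)·1+(-1)·-2+(-2)·1+(-2)·1+(-2)·2+(-2)·2 = -11
  [M]: (1)·0+(1)·0+(-1)·1+(-2)·-1+(-2)·0+(-2)·-1+(-2)·0 = 3
  [L]: (1)·-1+(1)·1+(-1)·0+(-2)·0+(-2)·1+(-2)·0+(-2)·1 = -4
  [I]: (1)·1+(1)·0+(-1)·1+(-2)·0+(-2)·0+(-2)·-1+(-2)·-1 = 4
⇒ Θ^-11 M^3 L^-4 I^4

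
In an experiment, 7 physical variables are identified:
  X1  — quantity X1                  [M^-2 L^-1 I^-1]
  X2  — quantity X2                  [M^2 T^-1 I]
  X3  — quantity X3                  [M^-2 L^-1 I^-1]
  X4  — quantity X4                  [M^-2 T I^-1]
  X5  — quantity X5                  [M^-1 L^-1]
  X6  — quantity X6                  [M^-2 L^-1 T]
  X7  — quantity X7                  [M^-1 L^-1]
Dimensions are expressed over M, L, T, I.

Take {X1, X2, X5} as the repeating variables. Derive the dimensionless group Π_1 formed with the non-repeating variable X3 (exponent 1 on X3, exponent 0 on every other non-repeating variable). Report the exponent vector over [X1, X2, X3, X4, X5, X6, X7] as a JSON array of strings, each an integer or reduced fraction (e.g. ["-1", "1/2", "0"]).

["-1", "0", "1", "0", "0", "0", "0"]

Write exponents as rows M,L,T,I / cols X1,X2,X3,X4,X5,X6,X7:
  M: [-2  2 -2 -2 -1 -2 -1]
  L: [-1  0 -1  0 -1 -1 -1]
  T: [ 0 -1  0  1  0  1  0]
  I: [-1  1 -1 -1  0  0  0]
RREF → pivots at {X1,X2,X5} ⇒ r = 3
Pivot set = {X1,X2,X5}, free = {X3,X4,X6,X7}
RREF:
  r0: [   1    0    1    0    0   -1    0]
  r1: [   0    1    0   -1    0   -1    0]
  r2: [   0    0    0    0    1    2    1]
  r3: [   0    0    0    0    0    0    0]
Fix exponent of X3 at 1, X4 at 0, X6 at 0, X7 at 0; solve each RREF row for its pivot's exponent:
  r0: exp(X1) + (1)·1 = 0 ⇒ exp(X1) = -1
  r1: exp(X2) + (0)·1 = 0 ⇒ exp(X2) = 0
  r2: exp(X5) + (0)·1 = 0 ⇒ exp(X5) = 0
Π_1 = X1^-1 · X3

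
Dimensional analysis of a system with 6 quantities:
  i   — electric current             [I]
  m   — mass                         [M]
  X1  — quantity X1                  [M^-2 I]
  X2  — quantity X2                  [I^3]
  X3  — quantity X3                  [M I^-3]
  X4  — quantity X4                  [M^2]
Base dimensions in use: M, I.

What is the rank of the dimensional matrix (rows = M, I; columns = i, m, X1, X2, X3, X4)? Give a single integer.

Exponent matrix [M,I] × [i,m,X1,X2,X3,X4]:
  M: [ 0  1 -2  0  1  2]
  I: [ 1  0  1  3 -3  0]
Row reduction gives pivot columns i,m; rank = 2

2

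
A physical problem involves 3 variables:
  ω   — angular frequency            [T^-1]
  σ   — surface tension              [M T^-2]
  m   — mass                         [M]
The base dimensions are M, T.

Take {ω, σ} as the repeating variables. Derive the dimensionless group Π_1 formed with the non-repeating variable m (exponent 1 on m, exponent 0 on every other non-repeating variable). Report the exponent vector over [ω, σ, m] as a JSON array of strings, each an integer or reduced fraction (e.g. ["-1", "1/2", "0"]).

["2", "-1", "1"]

Dimensional matrix (M×T by ω×σ×m):
  M: [ 0  1  1]
  T: [-1 -2  0]
Row reduction gives pivot columns ω,σ; rank = 2
Pivot set = {ω,σ}, free = {m}
RREF:
  r0: [   1    0   -2]
  r1: [   0    1    1]
Fix exponent of m at 1; solve each RREF row for its pivot's exponent:
  r0: exp(ω) + (-2)·1 = 0 ⇒ exp(ω) = 2
  r1: exp(σ) + (1)·1 = 0 ⇒ exp(σ) = -1
Π_1 = ω^2 · σ^-1 · m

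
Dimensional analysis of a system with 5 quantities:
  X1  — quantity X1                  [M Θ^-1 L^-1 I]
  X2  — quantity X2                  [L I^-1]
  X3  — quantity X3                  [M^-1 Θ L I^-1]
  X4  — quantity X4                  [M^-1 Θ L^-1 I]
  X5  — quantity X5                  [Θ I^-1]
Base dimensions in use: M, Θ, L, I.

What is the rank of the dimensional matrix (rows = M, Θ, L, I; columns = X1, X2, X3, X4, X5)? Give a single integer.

Write exponents as rows M,Θ,L,I / cols X1,X2,X3,X4,X5:
  M: [ 1  0 -1 -1  0]
  Θ: [-1  0  1  1  1]
  L: [-1  1  1 -1  0]
  I: [ 1 -1 -1  1 -1]
RREF → pivots at {X1,X2,X5} ⇒ r = 3

3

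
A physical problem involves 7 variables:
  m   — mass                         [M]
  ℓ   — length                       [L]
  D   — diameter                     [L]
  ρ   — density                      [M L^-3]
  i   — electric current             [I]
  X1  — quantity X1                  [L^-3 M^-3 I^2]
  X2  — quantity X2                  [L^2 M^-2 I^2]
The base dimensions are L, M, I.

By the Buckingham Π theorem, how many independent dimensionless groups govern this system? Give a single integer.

Exponent matrix [L,M,I] × [m,ℓ,D,ρ,i,X1,X2]:
  L: [ 0  1  1 -3  0 -3  2]
  M: [ 1  0  0  1  0 -3 -2]
  I: [ 0  0  0  0  1  2  2]
RREF → pivots at {m,ℓ,i} ⇒ r = 3
n=7, r=3 ⇒ 4 dimensionless groups

4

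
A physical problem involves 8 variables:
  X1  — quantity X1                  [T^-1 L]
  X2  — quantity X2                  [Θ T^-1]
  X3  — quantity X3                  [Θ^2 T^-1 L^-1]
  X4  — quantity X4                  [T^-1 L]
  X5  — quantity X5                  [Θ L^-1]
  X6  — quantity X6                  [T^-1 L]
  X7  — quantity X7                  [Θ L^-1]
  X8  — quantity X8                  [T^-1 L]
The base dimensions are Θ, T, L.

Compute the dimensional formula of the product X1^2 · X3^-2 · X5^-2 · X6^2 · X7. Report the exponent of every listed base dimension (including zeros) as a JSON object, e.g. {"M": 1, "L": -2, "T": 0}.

Exponent matrix [Θ,T,L] × [X1,X2,X3,X4,X5,X6,X7,X8]:
  Θ: [ 0  1  2  0  1  0  1  0]
  T: [-1 -1 -1 -1  0 -1  0 -1]
  L: [ 1  0 -1  1 -1  1 -1  1]
  [Θ]: (2)·0+(-2)·2+(-2)·1+(2)·0+(1)·1 = -5
  [T]: (2)·-1+(-2)·-1+(-2)·0+(2)·-1+(1)·0 = -2
  [L]: (2)·1+(-2)·-1+(-2)·-1+(2)·1+(1)·-1 = 7
⇒ Θ^-5 T^-2 L^7

{"Θ": -5, "T": -2, "L": 7}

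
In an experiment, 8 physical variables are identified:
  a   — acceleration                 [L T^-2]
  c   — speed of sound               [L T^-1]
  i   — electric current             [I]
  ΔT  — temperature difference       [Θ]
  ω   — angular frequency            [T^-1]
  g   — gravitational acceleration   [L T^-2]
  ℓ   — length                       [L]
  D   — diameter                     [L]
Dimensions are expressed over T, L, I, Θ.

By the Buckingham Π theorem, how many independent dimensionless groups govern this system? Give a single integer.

Dimensional matrix (T×L×I×Θ by a×c×i×ΔT×ω×g×ℓ×D):
  T: [-2 -1  0  0 -1 -2  0  0]
  L: [ 1  1  0  0  0  1  1  1]
  I: [ 0  0  1  0  0  0  0  0]
  Θ: [ 0  0  0  1  0  0  0  0]
Row reduction gives pivot columns a,c,i,ΔT; rank = 4
Π count = n − r = 8 − 4 = 4

4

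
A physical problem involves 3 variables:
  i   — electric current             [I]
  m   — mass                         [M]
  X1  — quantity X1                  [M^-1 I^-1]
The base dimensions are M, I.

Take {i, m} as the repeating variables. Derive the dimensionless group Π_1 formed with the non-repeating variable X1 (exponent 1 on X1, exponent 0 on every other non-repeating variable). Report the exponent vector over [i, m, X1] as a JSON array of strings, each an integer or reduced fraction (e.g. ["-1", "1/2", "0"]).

["1", "1", "1"]

Exponent matrix [M,I] × [i,m,X1]:
  M: [ 0  1 -1]
  I: [ 1  0 -1]
RREF → pivots at {i,m} ⇒ r = 2
Pivot set = {i,m}, free = {X1}
RREF:
  r0: [   1    0   -1]
  r1: [   0    1   -1]
Fix exponent of X1 at 1; solve each RREF row for its pivot's exponent:
  r0: exp(i) + (-1)·1 = 0 ⇒ exp(i) = 1
  r1: exp(m) + (-1)·1 = 0 ⇒ exp(m) = 1
Π_1 = i · m · X1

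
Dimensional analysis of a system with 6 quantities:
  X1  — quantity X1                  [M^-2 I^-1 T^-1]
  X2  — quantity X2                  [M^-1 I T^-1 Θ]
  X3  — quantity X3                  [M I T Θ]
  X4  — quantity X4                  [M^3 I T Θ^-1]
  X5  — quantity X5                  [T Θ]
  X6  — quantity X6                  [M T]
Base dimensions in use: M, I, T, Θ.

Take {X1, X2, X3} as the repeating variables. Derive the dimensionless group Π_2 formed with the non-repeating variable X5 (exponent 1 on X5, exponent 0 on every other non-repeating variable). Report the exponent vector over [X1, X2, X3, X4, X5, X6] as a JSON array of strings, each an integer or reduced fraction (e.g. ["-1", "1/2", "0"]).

Exponent matrix [M,I,T,Θ] × [X1,X2,X3,X4,X5,X6]:
  M: [-2 -1  1  3  0  1]
  I: [-1  1  1  1  0  0]
  T: [-1 -1  1  1  1  1]
  Θ: [ 0  1  1 -1  1  0]
RREF → pivots at {X1,X2,X3} ⇒ r = 3
Repeat: X1,X2,X3; free: X4,X5,X6
RREF:
  r0: [   1    0    0   -2    1    0]
  r1: [   0    1    0    0 -1/2 -1/2]
  r2: [   0    0    1   -1  3/2  1/2]
  r3: [   0    0    0    0    0    0]
Fix exponent of X5 at 1, X4 at 0, X6 at 0; solve each RREF row for its pivot's exponent:
  r0: exp(X1) + (1)·1 = 0 ⇒ exp(X1) = -1
  r1: exp(X2) + (-1/2)·1 = 0 ⇒ exp(X2) = 1/2
  r2: exp(X3) + (3/2)·1 = 0 ⇒ exp(X3) = -3/2
Π_2 = X1^-1 · X2^(1/2) · X3^(-3/2) · X5

["-1", "1/2", "-3/2", "0", "1", "0"]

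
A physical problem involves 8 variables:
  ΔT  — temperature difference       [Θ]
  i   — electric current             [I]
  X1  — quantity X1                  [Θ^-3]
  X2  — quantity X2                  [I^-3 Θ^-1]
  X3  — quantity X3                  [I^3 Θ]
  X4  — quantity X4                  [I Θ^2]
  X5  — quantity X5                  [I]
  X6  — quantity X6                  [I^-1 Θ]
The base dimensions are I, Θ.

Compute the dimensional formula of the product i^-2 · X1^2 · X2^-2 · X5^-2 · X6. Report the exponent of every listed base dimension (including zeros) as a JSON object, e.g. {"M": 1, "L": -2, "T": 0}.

Write exponents as rows I,Θ / cols ΔT,i,X1,X2,X3,X4,X5,X6:
  I: [ 0  1  0 -3  3  1  1 -1]
  Θ: [ 1  0 -3 -1  1  2  0  1]
  [I]: (-2)·1+(2)·0+(-2)·-3+(-2)·1+(1)·-1 = 1
  [Θ]: (-2)·0+(2)·-3+(-2)·-1+(-2)·0+(1)·1 = -3
⇒ I Θ^-3

{"I": 1, "Θ": -3}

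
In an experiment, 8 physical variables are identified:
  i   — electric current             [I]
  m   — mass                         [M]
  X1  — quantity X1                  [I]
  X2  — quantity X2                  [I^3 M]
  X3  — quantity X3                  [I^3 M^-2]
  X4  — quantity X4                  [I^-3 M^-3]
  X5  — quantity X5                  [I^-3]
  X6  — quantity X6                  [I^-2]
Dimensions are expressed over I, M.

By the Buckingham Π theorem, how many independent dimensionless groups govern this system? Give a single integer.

6

Write exponents as rows I,M / cols i,m,X1,X2,X3,X4,X5,X6:
  I: [ 1  0  1  3  3 -3 -3 -2]
  M: [ 0  1  0  1 -2 -3  0  0]
Echelon form has 2 nonzero rows (pivots: i,m)
8 vars − rank 2 = 6 Π groups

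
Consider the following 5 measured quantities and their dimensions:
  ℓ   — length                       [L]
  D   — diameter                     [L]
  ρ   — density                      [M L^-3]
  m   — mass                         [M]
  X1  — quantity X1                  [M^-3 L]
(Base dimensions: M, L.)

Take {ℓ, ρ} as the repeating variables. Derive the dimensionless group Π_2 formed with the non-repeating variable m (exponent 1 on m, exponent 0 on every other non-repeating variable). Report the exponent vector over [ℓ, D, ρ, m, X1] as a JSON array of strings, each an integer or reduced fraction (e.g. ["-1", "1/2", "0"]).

Dimensional matrix (M×L by ℓ×D×ρ×m×X1):
  M: [ 0  0  1  1 -3]
  L: [ 1  1 -3  0  1]
Row reduction gives pivot columns ℓ,ρ; rank = 2
Pivot set = {ℓ,ρ}, free = {D,m,X1}
RREF:
  r0: [   1    1    0    3   -8]
  r1: [   0    0    1    1   -3]
Fix exponent of m at 1, D at 0, X1 at 0; solve each RREF row for its pivot's exponent:
  r0: exp(ℓ) + (3)·1 = 0 ⇒ exp(ℓ) = -3
  r1: exp(ρ) + (1)·1 = 0 ⇒ exp(ρ) = -1
Π_2 = ℓ^-3 · ρ^-1 · m

["-3", "0", "-1", "1", "0"]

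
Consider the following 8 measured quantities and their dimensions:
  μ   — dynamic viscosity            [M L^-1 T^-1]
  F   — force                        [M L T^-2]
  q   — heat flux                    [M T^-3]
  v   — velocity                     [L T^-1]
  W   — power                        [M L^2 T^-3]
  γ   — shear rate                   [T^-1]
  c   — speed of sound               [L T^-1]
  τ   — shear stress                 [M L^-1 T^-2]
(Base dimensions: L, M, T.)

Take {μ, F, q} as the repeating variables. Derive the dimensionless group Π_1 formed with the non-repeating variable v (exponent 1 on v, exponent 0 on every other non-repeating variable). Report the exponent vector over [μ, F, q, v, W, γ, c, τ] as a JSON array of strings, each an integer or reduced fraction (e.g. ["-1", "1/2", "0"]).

Dimensional matrix (L×M×T by μ×F×q×v×W×γ×c×τ):
  L: [-1  1  0  1  2  0  1 -1]
  M: [ 1  1  1  0  1  0  0  1]
  T: [-1 -2 -3 -1 -3 -1 -1 -2]
Echelon form has 3 nonzero rows (pivots: μ,F,q)
Pivot set = {μ,F,q}, free = {v,W,γ,c,τ}
RREF:
  r0: [   1    0    0 -2/3 -2/3 -1/3 -2/3  2/3]
  r1: [   0    1    0  1/3  4/3 -1/3  1/3 -1/3]
  r2: [   0    0    1  1/3  1/3  2/3  1/3  2/3]
Fix exponent of v at 1, W at 0, γ at 0, c at 0, τ at 0; solve each RREF row for its pivot's exponent:
  r0: exp(μ) + (-2/3)·1 = 0 ⇒ exp(μ) = 2/3
  r1: exp(F) + (1/3)·1 = 0 ⇒ exp(F) = -1/3
  r2: exp(q) + (1/3)·1 = 0 ⇒ exp(q) = -1/3
Π_1 = μ^(2/3) · F^(-1/3) · q^(-1/3) · v

["2/3", "-1/3", "-1/3", "1", "0", "0", "0", "0"]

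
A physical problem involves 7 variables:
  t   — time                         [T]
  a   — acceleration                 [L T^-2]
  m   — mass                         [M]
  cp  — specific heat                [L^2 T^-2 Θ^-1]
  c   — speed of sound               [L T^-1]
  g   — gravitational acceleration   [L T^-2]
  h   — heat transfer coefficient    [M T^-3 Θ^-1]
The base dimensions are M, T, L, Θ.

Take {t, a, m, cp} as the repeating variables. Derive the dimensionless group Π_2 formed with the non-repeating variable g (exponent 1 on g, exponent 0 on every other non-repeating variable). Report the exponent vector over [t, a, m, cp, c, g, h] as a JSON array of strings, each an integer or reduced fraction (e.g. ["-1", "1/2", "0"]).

Dimensional matrix (M×T×L×Θ by t×a×m×cp×c×g×h):
  M: [ 0  0  1  0  0  0  1]
  T: [ 1 -2  0 -2 -1 -2 -3]
  L: [ 0  1  0  2  1  1  0]
  Θ: [ 0  0  0 -1  0  0 -1]
Row reduction gives pivot columns t,a,m,cp; rank = 4
Repeat: t,a,m,cp; free: c,g,h
RREF:
  r0: [   1    0    0    0    1    0   -5]
  r1: [   0    1    0    0    1    1   -2]
  r2: [   0    0    1    0    0    0    1]
  r3: [   0    0    0    1    0    0    1]
Fix exponent of g at 1, c at 0, h at 0; solve each RREF row for its pivot's exponent:
  r0: exp(t) + (0)·1 = 0 ⇒ exp(t) = 0
  r1: exp(a) + (1)·1 = 0 ⇒ exp(a) = -1
  r2: exp(m) + (0)·1 = 0 ⇒ exp(m) = 0
  r3: exp(cp) + (0)·1 = 0 ⇒ exp(cp) = 0
Π_2 = a^-1 · g

["0", "-1", "0", "0", "0", "1", "0"]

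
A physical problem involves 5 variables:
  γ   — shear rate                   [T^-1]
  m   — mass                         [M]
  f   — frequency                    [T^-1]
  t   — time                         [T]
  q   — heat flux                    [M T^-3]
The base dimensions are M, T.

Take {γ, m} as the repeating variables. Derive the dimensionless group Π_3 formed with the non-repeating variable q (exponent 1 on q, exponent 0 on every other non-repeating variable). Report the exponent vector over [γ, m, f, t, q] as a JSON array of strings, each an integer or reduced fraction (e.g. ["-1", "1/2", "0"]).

Exponent matrix [M,T] × [γ,m,f,t,q]:
  M: [ 0  1  0  0  1]
  T: [-1  0 -1  1 -3]
Echelon form has 2 nonzero rows (pivots: γ,m)
Pivot set = {γ,m}, free = {f,t,q}
RREF:
  r0: [   1    0    1   -1    3]
  r1: [   0    1    0    0    1]
Fix exponent of q at 1, f at 0, t at 0; solve each RREF row for its pivot's exponent:
  r0: exp(γ) + (3)·1 = 0 ⇒ exp(γ) = -3
  r1: exp(m) + (1)·1 = 0 ⇒ exp(m) = -1
Π_3 = γ^-3 · m^-1 · q

["-3", "-1", "0", "0", "1"]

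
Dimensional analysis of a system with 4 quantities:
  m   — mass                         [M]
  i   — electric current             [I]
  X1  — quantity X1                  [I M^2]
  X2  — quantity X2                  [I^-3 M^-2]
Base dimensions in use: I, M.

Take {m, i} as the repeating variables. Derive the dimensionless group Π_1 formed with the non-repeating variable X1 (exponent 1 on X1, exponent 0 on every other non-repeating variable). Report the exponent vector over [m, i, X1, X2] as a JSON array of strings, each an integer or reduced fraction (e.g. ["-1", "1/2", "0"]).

Write exponents as rows I,M / cols m,i,X1,X2:
  I: [ 0  1  1 -3]
  M: [ 1  0  2 -2]
Echelon form has 2 nonzero rows (pivots: m,i)
Pivot set = {m,i}, free = {X1,X2}
RREF:
  r0: [   1    0    2   -2]
  r1: [   0    1    1   -3]
Fix exponent of X1 at 1, X2 at 0; solve each RREF row for its pivot's exponent:
  r0: exp(m) + (2)·1 = 0 ⇒ exp(m) = -2
  r1: exp(i) + (1)·1 = 0 ⇒ exp(i) = -1
Π_1 = m^-2 · i^-1 · X1

["-2", "-1", "1", "0"]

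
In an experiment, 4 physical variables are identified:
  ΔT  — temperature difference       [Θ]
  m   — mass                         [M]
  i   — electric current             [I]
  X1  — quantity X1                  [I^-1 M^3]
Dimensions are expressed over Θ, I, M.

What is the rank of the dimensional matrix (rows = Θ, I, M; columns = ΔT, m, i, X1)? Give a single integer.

3

Dimensional matrix (Θ×I×M by ΔT×m×i×X1):
  Θ: [ 1  0  0  0]
  I: [ 0  0  1 -1]
  M: [ 0  1  0  3]
Row reduction gives pivot columns ΔT,m,i; rank = 3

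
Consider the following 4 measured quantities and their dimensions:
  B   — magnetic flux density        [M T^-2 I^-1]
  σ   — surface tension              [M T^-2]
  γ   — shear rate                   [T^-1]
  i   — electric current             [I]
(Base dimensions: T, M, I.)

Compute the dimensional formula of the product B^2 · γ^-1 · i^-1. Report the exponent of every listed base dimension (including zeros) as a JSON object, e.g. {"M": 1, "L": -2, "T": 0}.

{"T": -3, "M": 2, "I": -3}

Write exponents as rows T,M,I / cols B,σ,γ,i:
  T: [-2 -2 -1  0]
  M: [ 1  1  0  0]
  I: [-1  0  0  1]
  [T]: (2)·-2+(-1)·-1+(-1)·0 = -3
  [M]: (2)·1+(-1)·0+(-1)·0 = 2
  [I]: (2)·-1+(-1)·0+(-1)·1 = -3
⇒ T^-3 M^2 I^-3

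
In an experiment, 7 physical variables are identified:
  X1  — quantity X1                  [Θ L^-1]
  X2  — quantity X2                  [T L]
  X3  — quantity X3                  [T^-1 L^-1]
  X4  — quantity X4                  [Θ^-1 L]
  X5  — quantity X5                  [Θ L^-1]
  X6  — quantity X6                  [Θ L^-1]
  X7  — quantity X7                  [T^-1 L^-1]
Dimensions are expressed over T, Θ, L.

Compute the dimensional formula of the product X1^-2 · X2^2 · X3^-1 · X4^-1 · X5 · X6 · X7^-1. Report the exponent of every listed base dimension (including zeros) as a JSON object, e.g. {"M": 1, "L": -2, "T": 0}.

Write exponents as rows T,Θ,L / cols X1,X2,X3,X4,X5,X6,X7:
  T: [ 0  1 -1  0  0  0 -1]
  Θ: [ 1  0  0 -1  1  1  0]
  L: [-1  1 -1  1 -1 -1 -1]
  [T]: (-2)·0+(2)·1+(-1)·-1+(-1)·0+(1)·0+(1)·0+(-1)·-1 = 4
  [Θ]: (-2)·1+(2)·0+(-1)·0+(-1)·-1+(1)·1+(1)·1+(-1)·0 = 1
  [L]: (-2)·-1+(2)·1+(-1)·-1+(-1)·1+(1)·-1+(1)·-1+(-1)·-1 = 3
⇒ T^4 Θ L^3

{"T": 4, "Θ": 1, "L": 3}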